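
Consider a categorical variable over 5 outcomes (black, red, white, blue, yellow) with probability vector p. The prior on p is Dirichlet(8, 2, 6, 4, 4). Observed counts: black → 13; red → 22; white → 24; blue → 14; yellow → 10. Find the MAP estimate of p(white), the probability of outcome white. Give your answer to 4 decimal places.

MAP estimate of p(white) = 0.2843

The posterior is Dirichlet(αᵢ + nᵢ) = Dirichlet(21, 24, 30, 18, 14).
For a Dirichlet(a₁,…,a_K) with all aᵢ > 1, the mode has j-th component (aⱼ − 1)/(Σaᵢ − K).
Here Σaᵢ = 107 and K = 5, so p(white) = (30 − 1)/(107 − 5) = 29/102 ≈ 0.2843.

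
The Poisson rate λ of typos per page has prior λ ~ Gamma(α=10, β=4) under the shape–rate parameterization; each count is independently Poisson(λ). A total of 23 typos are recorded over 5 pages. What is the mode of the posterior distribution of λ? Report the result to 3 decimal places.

λ̂_MAP = 3.556

Σxᵢ = 23, n = 5.
Posterior ∝ λ^9e^(−4λ) · λ^23e^(−5λ) = λ^32e^(−9λ), i.e. Gamma(shape=33, rate=9).
The mode of a Gamma(a, b) with a ≥ 1 (shape–rate) is (a−1)/b = 32/9 ≈ 3.556.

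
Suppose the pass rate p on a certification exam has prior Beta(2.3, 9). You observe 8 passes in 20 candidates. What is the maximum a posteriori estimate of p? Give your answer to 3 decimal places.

p̂_MAP = 0.317

Prior: Beta(2.3, 9).
Data: 8 successes in 20 trials. The binomial likelihood contributes p^8(1−p)^12, so the posterior is Beta(2.3+8, 9+12) = Beta(10.3, 21).
For Beta(a, b) with a, b > 1 the mode is (a−1)/(a+b−2) = 9.3/29.3 ≈ 0.317.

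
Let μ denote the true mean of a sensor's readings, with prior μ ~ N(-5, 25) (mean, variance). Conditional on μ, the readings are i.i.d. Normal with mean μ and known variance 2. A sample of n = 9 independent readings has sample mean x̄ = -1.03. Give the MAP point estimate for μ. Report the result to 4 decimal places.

n = 9, x̄ = -1.03.
For a Normal prior and Normal likelihood with known variance, the posterior is Normal; its mode equals its mean, the precision-weighted average.
Prior precision 1/σ₀² = 1/25 = 0.04; data precision n/σ² = 9/2 = 4.5.
μ̂ = (0.04·(-5) + 4.5·(-1.03)) / (0.04 + 4.5) = (-4.835)/4.54 = -967/908 ≈ -1.0650.

μ̂_MAP = -1.0650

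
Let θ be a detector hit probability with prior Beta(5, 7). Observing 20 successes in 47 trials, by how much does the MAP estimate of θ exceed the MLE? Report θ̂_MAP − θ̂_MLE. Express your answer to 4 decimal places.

Posterior is Beta(25, 34); MAP = (25−1)/(59−2) = 24/57 ≈ 0.42105.
MLE ignores the prior: θ̂_MLE = k/n = 20/47 ≈ 0.42553.
Difference = 24/57 − 20/47 = -4/893 ≈ -0.0045.

MAP − MLE = -0.0045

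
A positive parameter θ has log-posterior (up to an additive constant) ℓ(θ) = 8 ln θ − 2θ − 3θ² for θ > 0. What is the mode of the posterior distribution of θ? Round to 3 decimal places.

ℓ'(θ) = 8/θ − 2 − 6θ. Setting this to zero and multiplying by θ: 6θ² + 2θ − 8 = 0.
θ = (−2 + √(2² + 4·6·8)) / (2·6) = (−2 + √196) / 12 = (−2 + 14)/12 = 1.
ℓ''(θ) = −8/θ² − 6 < 0, confirming a maximum.

θ̂_MAP = 1.000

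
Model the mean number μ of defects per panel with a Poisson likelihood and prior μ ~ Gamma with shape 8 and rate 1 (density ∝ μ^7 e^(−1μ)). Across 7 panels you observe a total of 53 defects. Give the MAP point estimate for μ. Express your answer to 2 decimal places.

μ̂_MAP = 7.50

Σxᵢ = 53, n = 7.
Posterior ∝ μ^7e^(−1μ) · μ^53e^(−7μ) = μ^60e^(−8μ), i.e. Gamma(shape=61, rate=8).
The mode of a Gamma(a, b) with a ≥ 1 (shape–rate) is (a−1)/b = 60/8 ≈ 7.50.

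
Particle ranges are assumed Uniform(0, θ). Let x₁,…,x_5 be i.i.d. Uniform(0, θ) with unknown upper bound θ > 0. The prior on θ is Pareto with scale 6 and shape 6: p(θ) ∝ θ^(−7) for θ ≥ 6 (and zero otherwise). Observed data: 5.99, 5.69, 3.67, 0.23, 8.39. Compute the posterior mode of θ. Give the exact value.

The Uniform(0, θ) likelihood is θ^(−n) for θ ≥ max(xᵢ), zero otherwise. Here max(xᵢ) = 8.39.
Posterior ∝ θ^(−7) · θ^(−5) = θ^(−12) on θ ≥ max(6, 8.39) = 8.39.
This density is strictly decreasing in θ, so the posterior mode lies at the lower boundary of the support.

θ̂_MAP = 8.39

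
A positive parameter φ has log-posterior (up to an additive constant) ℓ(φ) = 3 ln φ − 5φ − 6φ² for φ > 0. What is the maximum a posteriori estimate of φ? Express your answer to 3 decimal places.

ℓ'(φ) = 3/φ − 5 − 12φ. Setting this to zero and multiplying by φ: 12φ² + 5φ − 3 = 0.
φ = (−5 + √(5² + 4·12·3)) / (2·12) = (−5 + √169) / 24 = (−5 + 13)/24 = 1/3.
ℓ''(φ) = −3/φ² − 12 < 0, confirming a maximum.

φ̂_MAP = 0.333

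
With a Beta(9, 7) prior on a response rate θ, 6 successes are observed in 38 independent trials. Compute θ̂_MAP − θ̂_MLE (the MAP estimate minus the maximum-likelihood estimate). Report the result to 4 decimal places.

MAP − MLE = 0.1113

Posterior is Beta(15, 39); MAP = (15−1)/(54−2) = 14/52 ≈ 0.26923.
MLE ignores the prior: θ̂_MLE = k/n = 6/38 ≈ 0.15789.
Difference = 14/52 − 6/38 = 55/494 ≈ 0.1113.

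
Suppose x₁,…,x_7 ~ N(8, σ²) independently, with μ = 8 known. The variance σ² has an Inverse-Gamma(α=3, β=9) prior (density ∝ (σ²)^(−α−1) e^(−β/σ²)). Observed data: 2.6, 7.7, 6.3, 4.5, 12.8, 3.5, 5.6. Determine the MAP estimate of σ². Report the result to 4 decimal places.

Sum of squared deviations about the known mean: SS = (2.6−8)² + (7.7−8)² + (6.3−8)² + (4.5−8)² + (12.8−8)² + (3.5−8)² + (5.6−8)² = 93.44.
The Normal likelihood contributes (σ²)^(−n/2) exp(−SS/(2σ²)), so the posterior is Inverse-Gamma(α + n/2, β + SS/2) = Inverse-Gamma(6.5, 55.72).
The mode of Inverse-Gamma(a, b) is b/(a+1) = 55.72/7.5 ≈ 7.4293.

σ̂²_MAP = 7.4293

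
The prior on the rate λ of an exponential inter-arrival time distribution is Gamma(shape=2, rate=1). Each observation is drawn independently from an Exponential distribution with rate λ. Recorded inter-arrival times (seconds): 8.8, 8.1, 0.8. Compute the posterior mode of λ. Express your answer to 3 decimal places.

The Exponential(rate=λ) likelihood is ∝ λ^n e^(−λΣtᵢ). Here n = 3 and Σtᵢ = 8.8 + 8.1 + 0.8 = 17.7.
Posterior ∝ λe^(−1λ) · λ^3e^(−17.7λ) = λ^4e^(−18.7λ), i.e. Gamma(5, 18.7).
Mode = (a−1)/b = 4/18.7 ≈ 0.214.

λ̂_MAP = 0.214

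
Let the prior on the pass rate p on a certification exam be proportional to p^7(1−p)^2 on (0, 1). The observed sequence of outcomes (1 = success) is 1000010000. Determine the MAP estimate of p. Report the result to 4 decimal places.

p̂_MAP = 0.4737

The prior density ∝ p^7(1−p)^2 is the kernel of Beta(8, 3).
Data: 2 successes in 10 trials (from the sequence). The binomial likelihood contributes p^2(1−p)^8, so the posterior is Beta(8+2, 3+8) = Beta(10, 11).
For Beta(a, b) with a, b > 1 the mode is (a−1)/(a+b−2) = 9/19 ≈ 0.4737.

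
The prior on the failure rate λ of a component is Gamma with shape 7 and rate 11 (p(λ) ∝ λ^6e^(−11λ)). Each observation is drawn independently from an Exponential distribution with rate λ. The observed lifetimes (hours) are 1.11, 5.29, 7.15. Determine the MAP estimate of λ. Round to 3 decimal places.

The Exponential(rate=λ) likelihood is ∝ λ^n e^(−λΣtᵢ). Here n = 3 and Σtᵢ = 1.11 + 5.29 + 7.15 = 13.55.
Posterior ∝ λ^6e^(−11λ) · λ^3e^(−13.55λ) = λ^9e^(−24.55λ), i.e. Gamma(10, 24.55).
Mode = (a−1)/b = 9/24.55 ≈ 0.367.

λ̂_MAP = 0.367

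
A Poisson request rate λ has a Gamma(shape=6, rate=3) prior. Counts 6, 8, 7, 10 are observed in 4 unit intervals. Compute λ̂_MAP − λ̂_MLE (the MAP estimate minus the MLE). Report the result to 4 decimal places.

MAP − MLE = -2.6071

Σxᵢ = 31. Posterior is Gamma(37, 7); MAP = (37−1)/7 = 36/7 ≈ 5.14286.
MLE = x̄ = 31/4 ≈ 7.75000.
Difference = 36/7 − 31/4 = -73/28 ≈ -2.6071.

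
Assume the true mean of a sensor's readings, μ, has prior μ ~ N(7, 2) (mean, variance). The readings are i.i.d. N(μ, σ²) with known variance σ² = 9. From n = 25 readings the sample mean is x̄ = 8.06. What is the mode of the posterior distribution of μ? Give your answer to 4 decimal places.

n = 25, x̄ = 8.06.
For a Normal prior and Normal likelihood with known variance, the posterior is Normal; its mode equals its mean, the precision-weighted average.
Prior precision 1/σ₀² = 1/2 = 0.5; data precision n/σ² = 25/9.
μ̂ = (0.5·7 + (25/9)·8.06) / (0.5 + 25/9) = (233/9)/(59/18) = 466/59 ≈ 7.8983.

μ̂_MAP = 7.8983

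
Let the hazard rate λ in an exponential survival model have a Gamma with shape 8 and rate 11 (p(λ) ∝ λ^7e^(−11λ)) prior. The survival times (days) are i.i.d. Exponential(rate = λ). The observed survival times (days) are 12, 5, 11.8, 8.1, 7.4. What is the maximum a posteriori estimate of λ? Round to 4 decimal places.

The Exponential(rate=λ) likelihood is ∝ λ^n e^(−λΣtᵢ). Here n = 5 and Σtᵢ = 12 + 5 + 11.8 + 8.1 + 7.4 = 44.3.
Posterior ∝ λ^7e^(−11λ) · λ^5e^(−44.3λ) = λ^12e^(−55.3λ), i.e. Gamma(13, 55.3).
Mode = (a−1)/b = 12/55.3 ≈ 0.2170.

λ̂_MAP = 0.2170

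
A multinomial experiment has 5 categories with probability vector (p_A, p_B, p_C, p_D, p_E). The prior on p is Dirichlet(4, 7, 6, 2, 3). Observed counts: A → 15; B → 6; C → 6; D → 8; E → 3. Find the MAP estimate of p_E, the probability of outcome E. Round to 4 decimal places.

MAP estimate of p_E = 0.0909

The posterior is Dirichlet(αᵢ + nᵢ) = Dirichlet(19, 13, 12, 10, 6).
For a Dirichlet(a₁,…,a_K) with all aᵢ > 1, the mode has j-th component (aⱼ − 1)/(Σaᵢ − K).
Here Σaᵢ = 60 and K = 5, so p_E = (6 − 1)/(60 − 5) = 5/55 ≈ 0.0909.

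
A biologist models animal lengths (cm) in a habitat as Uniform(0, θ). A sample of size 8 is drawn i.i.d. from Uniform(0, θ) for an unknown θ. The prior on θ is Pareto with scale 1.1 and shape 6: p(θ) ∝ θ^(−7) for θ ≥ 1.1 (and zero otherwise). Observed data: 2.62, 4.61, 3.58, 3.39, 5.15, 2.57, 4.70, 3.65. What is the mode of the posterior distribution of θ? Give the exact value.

The Uniform(0, θ) likelihood is θ^(−n) for θ ≥ max(xᵢ), zero otherwise. Here max(xᵢ) = 5.15.
Posterior ∝ θ^(−7) · θ^(−8) = θ^(−15) on θ ≥ max(1.1, 5.15) = 5.15.
This density is strictly decreasing in θ, so the posterior mode lies at the lower boundary of the support.

θ̂_MAP = 5.15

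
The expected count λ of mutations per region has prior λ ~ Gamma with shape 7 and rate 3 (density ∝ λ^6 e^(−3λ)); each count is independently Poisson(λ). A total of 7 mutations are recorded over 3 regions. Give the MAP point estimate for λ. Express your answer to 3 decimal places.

λ̂_MAP = 2.167

Σxᵢ = 7, n = 3.
Posterior ∝ λ^6e^(−3λ) · λ^7e^(−3λ) = λ^13e^(−6λ), i.e. Gamma(shape=14, rate=6).
The mode of a Gamma(a, b) with a ≥ 1 (shape–rate) is (a−1)/b = 13/6 ≈ 2.167.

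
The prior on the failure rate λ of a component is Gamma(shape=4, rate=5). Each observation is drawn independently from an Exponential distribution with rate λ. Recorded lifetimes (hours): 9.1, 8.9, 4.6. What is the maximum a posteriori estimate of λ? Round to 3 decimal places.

The Exponential(rate=λ) likelihood is ∝ λ^n e^(−λΣtᵢ). Here n = 3 and Σtᵢ = 9.1 + 8.9 + 4.6 = 22.6.
Posterior ∝ λ^3e^(−5λ) · λ^3e^(−22.6λ) = λ^6e^(−27.6λ), i.e. Gamma(7, 27.6).
Mode = (a−1)/b = 6/27.6 ≈ 0.217.

λ̂_MAP = 0.217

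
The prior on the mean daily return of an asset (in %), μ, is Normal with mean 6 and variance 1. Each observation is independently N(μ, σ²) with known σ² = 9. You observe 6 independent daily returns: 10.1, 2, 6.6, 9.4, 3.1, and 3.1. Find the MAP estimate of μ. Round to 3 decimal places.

n = 6; x̄ = (10.1 + 2 + 6.6 + 9.4 + 3.1 + 3.1)/6 = 34.3/6 = 343/60 ≈ 5.7167.
For a Normal prior and Normal likelihood with known variance, the posterior is Normal; its mode equals its mean, the precision-weighted average.
Prior precision 1/σ₀² = 1/1 = 1; data precision n/σ² = 6/9 = 2/3.
μ̂ = (1·6 + (2/3)·(343/60)) / (1 + 2/3) = (883/90)/(5/3) = 883/150 ≈ 5.887.

μ̂_MAP = 5.887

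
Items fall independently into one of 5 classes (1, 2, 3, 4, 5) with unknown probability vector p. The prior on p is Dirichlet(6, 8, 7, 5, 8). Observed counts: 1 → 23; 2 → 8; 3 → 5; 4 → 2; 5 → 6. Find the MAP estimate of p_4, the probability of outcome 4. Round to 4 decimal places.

The posterior is Dirichlet(αᵢ + nᵢ) = Dirichlet(29, 16, 12, 7, 14).
For a Dirichlet(a₁,…,a_K) with all aᵢ > 1, the mode has j-th component (aⱼ − 1)/(Σaᵢ − K).
Here Σaᵢ = 78 and K = 5, so p_4 = (7 − 1)/(78 − 5) = 6/73 ≈ 0.0822.

MAP estimate: 0.0822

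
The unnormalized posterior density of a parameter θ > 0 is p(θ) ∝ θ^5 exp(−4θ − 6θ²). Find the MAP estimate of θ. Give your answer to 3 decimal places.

θ̂_MAP = 0.500

ℓ'(θ) = 5/θ − 4 − 12θ. Setting this to zero and multiplying by θ: 12θ² + 4θ − 5 = 0.
θ = (−4 + √(4² + 4·12·5)) / (2·12) = (−4 + √256) / 24 = (−4 + 16)/24 = 1/2.
ℓ''(θ) = −5/θ² − 12 < 0, confirming a maximum.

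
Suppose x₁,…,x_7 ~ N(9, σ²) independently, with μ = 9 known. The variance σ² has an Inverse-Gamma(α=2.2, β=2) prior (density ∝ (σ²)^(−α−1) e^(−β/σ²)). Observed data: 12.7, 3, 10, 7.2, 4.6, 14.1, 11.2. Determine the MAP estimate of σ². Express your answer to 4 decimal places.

σ̂²_MAP = 8.0701

Sum of squared deviations about the known mean: SS = (12.7−9)² + (3−9)² + (10−9)² + (7.2−9)² + (4.6−9)² + (14.1−9)² + (11.2−9)² = 104.14.
The Normal likelihood contributes (σ²)^(−n/2) exp(−SS/(2σ²)), so the posterior is Inverse-Gamma(α + n/2, β + SS/2) = Inverse-Gamma(5.7, 54.07).
The mode of Inverse-Gamma(a, b) is b/(a+1) = 54.07/6.7 ≈ 8.0701.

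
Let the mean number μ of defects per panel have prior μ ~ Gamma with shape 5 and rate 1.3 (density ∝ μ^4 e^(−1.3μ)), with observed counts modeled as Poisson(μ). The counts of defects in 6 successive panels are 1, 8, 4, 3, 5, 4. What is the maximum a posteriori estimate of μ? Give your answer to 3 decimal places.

Σxᵢ = 1+8+4+3+5+4 = 25, with n = 6.
Posterior ∝ μ^4e^(−1.3μ) · μ^25e^(−6μ) = μ^29e^(−7.3μ), i.e. Gamma(shape=30, rate=7.3).
The mode of a Gamma(a, b) with a ≥ 1 (shape–rate) is (a−1)/b = 29/7.3 ≈ 3.973.

μ̂_MAP = 3.973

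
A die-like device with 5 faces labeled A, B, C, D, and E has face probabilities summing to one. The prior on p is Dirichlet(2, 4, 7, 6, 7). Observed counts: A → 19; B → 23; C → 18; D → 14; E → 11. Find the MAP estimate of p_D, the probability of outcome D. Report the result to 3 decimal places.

MAP estimate of p_D = 0.179

The posterior is Dirichlet(αᵢ + nᵢ) = Dirichlet(21, 27, 25, 20, 18).
For a Dirichlet(a₁,…,a_K) with all aᵢ > 1, the mode has j-th component (aⱼ − 1)/(Σaᵢ − K).
Here Σaᵢ = 111 and K = 5, so p_D = (20 − 1)/(111 − 5) = 19/106 ≈ 0.179.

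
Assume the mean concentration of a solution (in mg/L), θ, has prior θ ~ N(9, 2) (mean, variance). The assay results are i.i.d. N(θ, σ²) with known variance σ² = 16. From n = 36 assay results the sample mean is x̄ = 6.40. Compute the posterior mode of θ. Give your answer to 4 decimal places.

n = 36, x̄ = 6.40.
For a Normal prior and Normal likelihood with known variance, the posterior is Normal; its mode equals its mean, the precision-weighted average.
Prior precision 1/σ₀² = 1/2 = 0.5; data precision n/σ² = 36/16 = 2.25.
θ̂ = (0.5·9 + 2.25·6.4) / (0.5 + 2.25) = 18.9/2.75 = 378/55 ≈ 6.8727.

θ̂_MAP = 6.8727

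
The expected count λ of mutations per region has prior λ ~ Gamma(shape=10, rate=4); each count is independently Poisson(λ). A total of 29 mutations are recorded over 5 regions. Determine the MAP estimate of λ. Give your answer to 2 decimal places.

Σxᵢ = 29, n = 5.
Posterior ∝ λ^9e^(−4λ) · λ^29e^(−5λ) = λ^38e^(−9λ), i.e. Gamma(shape=39, rate=9).
The mode of a Gamma(a, b) with a ≥ 1 (shape–rate) is (a−1)/b = 38/9 ≈ 4.22.

λ̂_MAP = 4.22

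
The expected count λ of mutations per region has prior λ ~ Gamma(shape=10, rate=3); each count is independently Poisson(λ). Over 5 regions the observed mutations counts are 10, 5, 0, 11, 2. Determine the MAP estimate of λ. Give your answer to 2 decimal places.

Σxᵢ = 10+5+0+11+2 = 28, with n = 5.
Posterior ∝ λ^9e^(−3λ) · λ^28e^(−5λ) = λ^37e^(−8λ), i.e. Gamma(shape=38, rate=8).
The mode of a Gamma(a, b) with a ≥ 1 (shape–rate) is (a−1)/b = 37/8 ≈ 4.63.

λ̂_MAP = 4.63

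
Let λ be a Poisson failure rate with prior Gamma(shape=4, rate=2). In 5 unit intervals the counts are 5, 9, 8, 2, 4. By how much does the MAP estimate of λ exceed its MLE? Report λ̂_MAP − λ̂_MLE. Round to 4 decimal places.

Σxᵢ = 28. Posterior is Gamma(32, 7); MAP = (32−1)/7 = 31/7 ≈ 4.42857.
MLE = x̄ = 28/5 ≈ 5.60000.
Difference = 31/7 − 28/5 = -41/35 ≈ -1.1714.

MAP − MLE = -1.1714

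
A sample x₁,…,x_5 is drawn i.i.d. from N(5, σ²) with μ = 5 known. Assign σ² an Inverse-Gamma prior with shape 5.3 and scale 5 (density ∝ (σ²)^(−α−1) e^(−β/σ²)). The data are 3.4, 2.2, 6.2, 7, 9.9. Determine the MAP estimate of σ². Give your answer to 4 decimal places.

σ̂²_MAP = 2.8324

Sum of squared deviations about the known mean: SS = (3.4−5)² + (2.2−5)² + (6.2−5)² + (7−5)² + (9.9−5)² = 39.85.
The Normal likelihood contributes (σ²)^(−n/2) exp(−SS/(2σ²)), so the posterior is Inverse-Gamma(α + n/2, β + SS/2) = Inverse-Gamma(7.8, 24.925).
The mode of Inverse-Gamma(a, b) is b/(a+1) = 24.925/8.8 ≈ 2.8324.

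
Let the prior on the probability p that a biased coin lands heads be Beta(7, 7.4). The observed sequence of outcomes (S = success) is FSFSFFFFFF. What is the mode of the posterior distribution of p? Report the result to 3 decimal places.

p̂_MAP = 0.357

Prior: Beta(7, 7.4).
Data: 2 successes in 10 trials (from the sequence). The binomial likelihood contributes p^2(1−p)^8, so the posterior is Beta(7+2, 7.4+8) = Beta(9, 15.4).
For Beta(a, b) with a, b > 1 the mode is (a−1)/(a+b−2) = 8/22.4 ≈ 0.357.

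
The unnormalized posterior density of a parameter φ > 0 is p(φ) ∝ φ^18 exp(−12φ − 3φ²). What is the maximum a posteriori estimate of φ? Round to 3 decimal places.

φ̂_MAP = 1.000

ℓ'(φ) = 18/φ − 12 − 6φ. Setting this to zero and multiplying by φ: 6φ² + 12φ − 18 = 0.
φ = (−12 + √(12² + 4·6·18)) / (2·6) = (−12 + √576) / 12 = (−12 + 24)/12 = 1.
ℓ''(φ) = −18/φ² − 6 < 0, confirming a maximum.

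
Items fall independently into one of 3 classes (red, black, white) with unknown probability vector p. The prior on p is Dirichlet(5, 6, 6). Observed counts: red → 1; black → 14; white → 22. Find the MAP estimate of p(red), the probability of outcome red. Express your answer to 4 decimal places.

The posterior is Dirichlet(αᵢ + nᵢ) = Dirichlet(6, 20, 28).
For a Dirichlet(a₁,…,a_K) with all aᵢ > 1, the mode has j-th component (aⱼ − 1)/(Σaᵢ − K).
Here Σaᵢ = 54 and K = 3, so p(red) = (6 − 1)/(54 − 3) = 5/51 ≈ 0.0980.

MAP estimate of p(red) = 0.0980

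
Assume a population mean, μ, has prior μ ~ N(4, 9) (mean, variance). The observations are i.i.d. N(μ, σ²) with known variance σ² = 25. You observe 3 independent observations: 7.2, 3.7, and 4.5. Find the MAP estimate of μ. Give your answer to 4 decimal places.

μ̂_MAP = 4.5885

n = 3; x̄ = (7.2 + 3.7 + 4.5)/3 = 15.4/3 = 77/15 ≈ 5.1333.
For a Normal prior and Normal likelihood with known variance, the posterior is Normal; its mode equals its mean, the precision-weighted average.
Prior precision 1/σ₀² = 1/9; data precision n/σ² = 3/25 = 0.12.
μ̂ = ((1/9)·4 + 0.12·(77/15)) / (1/9 + 0.12) = (1193/1125)/(52/225) = 1193/260 ≈ 4.5885.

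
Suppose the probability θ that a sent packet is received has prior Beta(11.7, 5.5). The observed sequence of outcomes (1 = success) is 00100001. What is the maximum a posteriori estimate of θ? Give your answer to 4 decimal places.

Prior: Beta(11.7, 5.5).
Data: 2 successes in 8 trials (from the sequence). The binomial likelihood contributes θ^2(1−θ)^6, so the posterior is Beta(11.7+2, 5.5+6) = Beta(13.7, 11.5).
For Beta(a, b) with a, b > 1 the mode is (a−1)/(a+b−2) = 12.7/23.2 ≈ 0.5474.

θ̂_MAP = 0.5474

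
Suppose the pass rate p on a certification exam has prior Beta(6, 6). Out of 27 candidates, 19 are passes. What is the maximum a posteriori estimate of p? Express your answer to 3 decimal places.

Prior: Beta(6, 6).
Data: 19 successes in 27 trials. The binomial likelihood contributes p^19(1−p)^8, so the posterior is Beta(6+19, 6+8) = Beta(25, 14).
For Beta(a, b) with a, b > 1 the mode is (a−1)/(a+b−2) = 24/37 ≈ 0.649.

p̂_MAP = 0.649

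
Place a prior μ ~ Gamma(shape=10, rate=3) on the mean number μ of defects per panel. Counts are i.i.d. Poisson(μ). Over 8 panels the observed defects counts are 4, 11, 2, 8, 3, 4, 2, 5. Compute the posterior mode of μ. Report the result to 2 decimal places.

μ̂_MAP = 4.36

Σxᵢ = 4+11+2+8+3+4+2+5 = 39, with n = 8.
Posterior ∝ μ^9e^(−3μ) · μ^39e^(−8μ) = μ^48e^(−11μ), i.e. Gamma(shape=49, rate=11).
The mode of a Gamma(a, b) with a ≥ 1 (shape–rate) is (a−1)/b = 48/11 ≈ 4.36.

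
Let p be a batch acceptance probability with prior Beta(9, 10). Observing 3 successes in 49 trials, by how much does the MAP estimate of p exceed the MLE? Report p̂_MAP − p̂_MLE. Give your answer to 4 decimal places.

MAP − MLE = 0.1054

Posterior is Beta(12, 56); MAP = (12−1)/(68−2) = 11/66 ≈ 0.16667.
MLE ignores the prior: p̂_MLE = k/n = 3/49 ≈ 0.06122.
Difference = 11/66 − 3/49 = 31/294 ≈ 0.1054.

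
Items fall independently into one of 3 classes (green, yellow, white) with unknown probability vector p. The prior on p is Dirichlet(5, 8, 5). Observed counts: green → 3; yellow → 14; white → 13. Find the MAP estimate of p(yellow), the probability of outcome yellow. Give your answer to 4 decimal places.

The posterior is Dirichlet(αᵢ + nᵢ) = Dirichlet(8, 22, 18).
For a Dirichlet(a₁,…,a_K) with all aᵢ > 1, the mode has j-th component (aⱼ − 1)/(Σaᵢ − K).
Here Σaᵢ = 48 and K = 3, so p(yellow) = (22 − 1)/(48 − 3) = 21/45 ≈ 0.4667.

MAP estimate of p(yellow) = 0.4667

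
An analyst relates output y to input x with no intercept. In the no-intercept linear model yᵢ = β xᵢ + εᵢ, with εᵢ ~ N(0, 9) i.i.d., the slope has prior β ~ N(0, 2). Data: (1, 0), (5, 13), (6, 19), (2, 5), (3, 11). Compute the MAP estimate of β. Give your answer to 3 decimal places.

log p(β | y) = −Σ(yᵢ − βxᵢ)²/(2·9) − β²/(2·2) + const.
Setting the derivative to zero: Σxᵢ(yᵢ − βxᵢ)/9 − β/2 = 0, so β = Σxᵢyᵢ / (Σxᵢ² + σ²/τ²).
Σxᵢyᵢ = 1·0 + 5·13 + 6·19 + 2·5 + 3·11 = 222; Σxᵢ² = 75; σ²/τ² = 4.5.
β̂_MAP = 222 / (75 + 4.5) = 222/79.5 ≈ 2.792.

β̂_MAP = 2.792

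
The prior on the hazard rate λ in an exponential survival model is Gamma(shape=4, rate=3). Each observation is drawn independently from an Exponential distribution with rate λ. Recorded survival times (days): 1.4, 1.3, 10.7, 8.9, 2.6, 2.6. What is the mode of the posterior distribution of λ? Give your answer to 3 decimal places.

λ̂_MAP = 0.295

The Exponential(rate=λ) likelihood is ∝ λ^n e^(−λΣtᵢ). Here n = 6 and Σtᵢ = 1.4 + 1.3 + 10.7 + 8.9 + 2.6 + 2.6 = 27.5.
Posterior ∝ λ^3e^(−3λ) · λ^6e^(−27.5λ) = λ^9e^(−30.5λ), i.e. Gamma(10, 30.5).
Mode = (a−1)/b = 9/30.5 ≈ 0.295.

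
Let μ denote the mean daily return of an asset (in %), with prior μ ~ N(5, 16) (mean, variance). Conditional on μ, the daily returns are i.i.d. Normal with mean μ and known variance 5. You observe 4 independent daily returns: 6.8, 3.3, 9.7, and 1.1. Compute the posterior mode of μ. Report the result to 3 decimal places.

n = 4; x̄ = (6.8 + 3.3 + 9.7 + 1.1)/4 = 20.9/4 = 5.225.
For a Normal prior and Normal likelihood with known variance, the posterior is Normal; its mode equals its mean, the precision-weighted average.
Prior precision 1/σ₀² = 1/16 = 0.0625; data precision n/σ² = 4/5 = 0.8.
μ̂ = (0.0625·5 + 0.8·5.225) / (0.0625 + 0.8) = 4.4925/0.8625 = 599/115 ≈ 5.209.

μ̂_MAP = 5.209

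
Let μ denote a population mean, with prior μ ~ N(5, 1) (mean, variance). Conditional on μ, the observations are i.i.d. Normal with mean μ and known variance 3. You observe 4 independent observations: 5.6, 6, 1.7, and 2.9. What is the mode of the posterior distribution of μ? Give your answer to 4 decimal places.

n = 4; x̄ = (5.6 + 6 + 1.7 + 2.9)/4 = 16.2/4 = 4.05.
For a Normal prior and Normal likelihood with known variance, the posterior is Normal; its mode equals its mean, the precision-weighted average.
Prior precision 1/σ₀² = 1/1 = 1; data precision n/σ² = 4/3.
μ̂ = (1·5 + (4/3)·4.05) / (1 + 4/3) = 10.4/(7/3) = 156/35 ≈ 4.4571.

μ̂_MAP = 4.4571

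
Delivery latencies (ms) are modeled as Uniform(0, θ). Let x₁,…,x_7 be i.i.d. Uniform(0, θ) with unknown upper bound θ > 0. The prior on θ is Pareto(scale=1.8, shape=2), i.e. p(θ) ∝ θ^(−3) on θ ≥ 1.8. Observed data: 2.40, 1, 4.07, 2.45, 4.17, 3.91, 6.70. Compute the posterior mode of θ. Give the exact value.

θ̂_MAP = 6.70

The Uniform(0, θ) likelihood is θ^(−n) for θ ≥ max(xᵢ), zero otherwise. Here max(xᵢ) = 6.70.
Posterior ∝ θ^(−3) · θ^(−7) = θ^(−10) on θ ≥ max(1.8, 6.70) = 6.70.
This density is strictly decreasing in θ, so the posterior mode lies at the lower boundary of the support.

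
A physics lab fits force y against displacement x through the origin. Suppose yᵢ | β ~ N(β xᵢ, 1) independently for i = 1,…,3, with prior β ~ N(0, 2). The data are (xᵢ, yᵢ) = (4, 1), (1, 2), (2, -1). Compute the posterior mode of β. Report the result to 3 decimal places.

β̂_MAP = 0.186

log p(β | y) = −Σ(yᵢ − βxᵢ)²/(2·1) − β²/(2·2) + const.
Setting the derivative to zero: Σxᵢ(yᵢ − βxᵢ)/1 − β/2 = 0, so β = Σxᵢyᵢ / (Σxᵢ² + σ²/τ²).
Σxᵢyᵢ = 4·1 + 1·2 + 2·(-1) = 4; Σxᵢ² = 21; σ²/τ² = 0.5.
β̂_MAP = 4 / (21 + 0.5) = 4/21.5 ≈ 0.186.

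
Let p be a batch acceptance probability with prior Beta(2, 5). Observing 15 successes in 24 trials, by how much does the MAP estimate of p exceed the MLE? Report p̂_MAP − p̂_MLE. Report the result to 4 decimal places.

Posterior is Beta(17, 14); MAP = (17−1)/(31−2) = 16/29 ≈ 0.55172.
MLE ignores the prior: p̂_MLE = k/n = 15/24 ≈ 0.62500.
Difference = 16/29 − 15/24 = -17/232 ≈ -0.0733.

MAP − MLE = -0.0733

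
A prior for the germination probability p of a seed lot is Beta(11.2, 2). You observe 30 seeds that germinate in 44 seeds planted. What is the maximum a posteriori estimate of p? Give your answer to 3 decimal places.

Prior: Beta(11.2, 2).
Data: 30 successes in 44 trials. The binomial likelihood contributes p^30(1−p)^14, so the posterior is Beta(11.2+30, 2+14) = Beta(41.2, 16).
For Beta(a, b) with a, b > 1 the mode is (a−1)/(a+b−2) = 40.2/55.2 ≈ 0.728.

p̂_MAP = 0.728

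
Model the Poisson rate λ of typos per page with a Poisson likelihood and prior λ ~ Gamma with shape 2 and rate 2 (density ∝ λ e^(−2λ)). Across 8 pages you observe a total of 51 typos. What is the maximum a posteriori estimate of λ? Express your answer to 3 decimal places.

λ̂_MAP = 5.200

Σxᵢ = 51, n = 8.
Posterior ∝ λe^(−2λ) · λ^51e^(−8λ) = λ^52e^(−10λ), i.e. Gamma(shape=53, rate=10).
The mode of a Gamma(a, b) with a ≥ 1 (shape–rate) is (a−1)/b = 52/10 ≈ 5.200.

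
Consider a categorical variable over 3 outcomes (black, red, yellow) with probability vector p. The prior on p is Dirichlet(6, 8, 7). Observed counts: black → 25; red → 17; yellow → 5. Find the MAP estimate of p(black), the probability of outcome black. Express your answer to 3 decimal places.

The posterior is Dirichlet(αᵢ + nᵢ) = Dirichlet(31, 25, 12).
For a Dirichlet(a₁,…,a_K) with all aᵢ > 1, the mode has j-th component (aⱼ − 1)/(Σaᵢ − K).
Here Σaᵢ = 68 and K = 3, so p(black) = (31 − 1)/(68 − 3) = 30/65 ≈ 0.462.

MAP estimate of p(black) = 0.462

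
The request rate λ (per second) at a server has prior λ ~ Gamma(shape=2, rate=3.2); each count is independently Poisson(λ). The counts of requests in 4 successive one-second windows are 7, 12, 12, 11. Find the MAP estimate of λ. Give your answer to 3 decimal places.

Σxᵢ = 7+12+12+11 = 42, with n = 4.
Posterior ∝ λe^(−3.2λ) · λ^42e^(−4λ) = λ^43e^(−7.2λ), i.e. Gamma(shape=44, rate=7.2).
The mode of a Gamma(a, b) with a ≥ 1 (shape–rate) is (a−1)/b = 43/7.2 ≈ 5.972.

λ̂_MAP = 5.972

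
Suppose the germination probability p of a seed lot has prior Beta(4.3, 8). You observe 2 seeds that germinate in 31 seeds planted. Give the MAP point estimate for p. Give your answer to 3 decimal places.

p̂_MAP = 0.128

Prior: Beta(4.3, 8).
Data: 2 successes in 31 trials. The binomial likelihood contributes p^2(1−p)^29, so the posterior is Beta(4.3+2, 8+29) = Beta(6.3, 37).
For Beta(a, b) with a, b > 1 the mode is (a−1)/(a+b−2) = 5.3/41.3 ≈ 0.128.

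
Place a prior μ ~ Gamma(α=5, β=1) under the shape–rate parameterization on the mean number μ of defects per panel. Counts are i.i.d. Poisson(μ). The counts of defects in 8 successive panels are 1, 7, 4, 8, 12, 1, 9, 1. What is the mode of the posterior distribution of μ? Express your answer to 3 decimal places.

μ̂_MAP = 5.222

Σxᵢ = 1+7+4+8+12+1+9+1 = 43, with n = 8.
Posterior ∝ μ^4e^(−1μ) · μ^43e^(−8μ) = μ^47e^(−9μ), i.e. Gamma(shape=48, rate=9).
The mode of a Gamma(a, b) with a ≥ 1 (shape–rate) is (a−1)/b = 47/9 ≈ 5.222.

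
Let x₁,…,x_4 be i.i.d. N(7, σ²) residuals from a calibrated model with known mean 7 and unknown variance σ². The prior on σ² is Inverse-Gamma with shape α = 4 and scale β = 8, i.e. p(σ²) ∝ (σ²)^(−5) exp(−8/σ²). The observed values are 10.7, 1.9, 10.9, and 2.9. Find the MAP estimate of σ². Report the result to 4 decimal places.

Sum of squared deviations about the known mean: SS = (10.7−7)² + (1.9−7)² + (10.9−7)² + (2.9−7)² = 71.72.
The Normal likelihood contributes (σ²)^(−n/2) exp(−SS/(2σ²)), so the posterior is Inverse-Gamma(α + n/2, β + SS/2) = Inverse-Gamma(6, 43.86).
The mode of Inverse-Gamma(a, b) is b/(a+1) = 43.86/7 ≈ 6.2657.

σ̂²_MAP = 6.2657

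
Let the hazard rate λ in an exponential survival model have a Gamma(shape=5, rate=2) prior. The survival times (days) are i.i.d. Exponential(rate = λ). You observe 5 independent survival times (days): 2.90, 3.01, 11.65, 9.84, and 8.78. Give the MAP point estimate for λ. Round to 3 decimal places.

The Exponential(rate=λ) likelihood is ∝ λ^n e^(−λΣtᵢ). Here n = 5 and Σtᵢ = 2.90 + 3.01 + 11.65 + 9.84 + 8.78 = 36.18.
Posterior ∝ λ^4e^(−2λ) · λ^5e^(−36.18λ) = λ^9e^(−38.18λ), i.e. Gamma(10, 38.18).
Mode = (a−1)/b = 9/38.18 ≈ 0.236.

λ̂_MAP = 0.236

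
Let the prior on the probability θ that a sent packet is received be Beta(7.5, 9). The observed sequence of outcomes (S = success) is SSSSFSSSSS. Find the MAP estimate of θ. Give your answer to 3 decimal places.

θ̂_MAP = 0.633

Prior: Beta(7.5, 9).
Data: 9 successes in 10 trials (from the sequence). The binomial likelihood contributes θ^9(1−θ)^1, so the posterior is Beta(7.5+9, 9+1) = Beta(16.5, 10).
For Beta(a, b) with a, b > 1 the mode is (a−1)/(a+b−2) = 15.5/24.5 ≈ 0.633.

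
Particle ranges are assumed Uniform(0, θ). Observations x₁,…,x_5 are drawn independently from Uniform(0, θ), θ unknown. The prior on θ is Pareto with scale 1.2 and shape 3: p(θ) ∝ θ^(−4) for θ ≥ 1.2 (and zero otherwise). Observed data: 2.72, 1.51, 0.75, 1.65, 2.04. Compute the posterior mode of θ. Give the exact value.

The Uniform(0, θ) likelihood is θ^(−n) for θ ≥ max(xᵢ), zero otherwise. Here max(xᵢ) = 2.72.
Posterior ∝ θ^(−4) · θ^(−5) = θ^(−9) on θ ≥ max(1.2, 2.72) = 2.72.
This density is strictly decreasing in θ, so the posterior mode lies at the lower boundary of the support.

θ̂_MAP = 2.72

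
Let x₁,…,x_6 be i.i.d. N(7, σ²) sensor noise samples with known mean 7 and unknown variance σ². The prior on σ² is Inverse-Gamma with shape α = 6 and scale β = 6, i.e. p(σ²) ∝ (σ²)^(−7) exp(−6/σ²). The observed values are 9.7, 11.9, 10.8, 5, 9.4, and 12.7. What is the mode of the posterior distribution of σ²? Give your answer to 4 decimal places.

σ̂²_MAP = 4.9995

Sum of squared deviations about the known mean: SS = (9.7−7)² + (11.9−7)² + (10.8−7)² + (5−7)² + (9.4−7)² + (12.7−7)² = 87.99.
The Normal likelihood contributes (σ²)^(−n/2) exp(−SS/(2σ²)), so the posterior is Inverse-Gamma(α + n/2, β + SS/2) = Inverse-Gamma(9, 49.995).
The mode of Inverse-Gamma(a, b) is b/(a+1) = 49.995/10 ≈ 4.9995.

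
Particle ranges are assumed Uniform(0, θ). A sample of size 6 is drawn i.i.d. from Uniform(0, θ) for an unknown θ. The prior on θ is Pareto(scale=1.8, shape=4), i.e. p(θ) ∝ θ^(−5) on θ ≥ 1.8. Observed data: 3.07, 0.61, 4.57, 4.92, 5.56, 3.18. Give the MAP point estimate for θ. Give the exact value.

The Uniform(0, θ) likelihood is θ^(−n) for θ ≥ max(xᵢ), zero otherwise. Here max(xᵢ) = 5.56.
Posterior ∝ θ^(−5) · θ^(−6) = θ^(−11) on θ ≥ max(1.8, 5.56) = 5.56.
This density is strictly decreasing in θ, so the posterior mode lies at the lower boundary of the support.

θ̂_MAP = 5.56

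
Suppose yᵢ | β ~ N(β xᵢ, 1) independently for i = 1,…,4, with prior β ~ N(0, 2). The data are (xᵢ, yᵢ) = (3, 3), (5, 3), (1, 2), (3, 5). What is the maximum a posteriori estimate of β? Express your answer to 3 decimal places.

log p(β | y) = −Σ(yᵢ − βxᵢ)²/(2·1) − β²/(2·2) + const.
Setting the derivative to zero: Σxᵢ(yᵢ − βxᵢ)/1 − β/2 = 0, so β = Σxᵢyᵢ / (Σxᵢ² + σ²/τ²).
Σxᵢyᵢ = 3·3 + 5·3 + 1·2 + 3·5 = 41; Σxᵢ² = 44; σ²/τ² = 0.5.
β̂_MAP = 41 / (44 + 0.5) = 41/44.5 ≈ 0.921.

β̂_MAP = 0.921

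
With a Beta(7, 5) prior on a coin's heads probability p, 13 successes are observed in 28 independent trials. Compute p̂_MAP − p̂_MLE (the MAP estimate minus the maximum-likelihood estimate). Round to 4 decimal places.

Posterior is Beta(20, 20); MAP = (20−1)/(40−2) = 19/38 ≈ 0.50000.
MLE ignores the prior: p̂_MLE = k/n = 13/28 ≈ 0.46429.
Difference = 19/38 − 13/28 = 1/28 ≈ 0.0357.

MAP − MLE = 0.0357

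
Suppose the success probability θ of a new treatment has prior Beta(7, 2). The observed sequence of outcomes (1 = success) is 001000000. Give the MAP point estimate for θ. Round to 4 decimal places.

θ̂_MAP = 0.4375

Prior: Beta(7, 2).
Data: 1 success in 9 trials (from the sequence). The binomial likelihood contributes θ(1−θ)^8, so the posterior is Beta(7+1, 2+8) = Beta(8, 10).
For Beta(a, b) with a, b > 1 the mode is (a−1)/(a+b−2) = 7/16 ≈ 0.4375.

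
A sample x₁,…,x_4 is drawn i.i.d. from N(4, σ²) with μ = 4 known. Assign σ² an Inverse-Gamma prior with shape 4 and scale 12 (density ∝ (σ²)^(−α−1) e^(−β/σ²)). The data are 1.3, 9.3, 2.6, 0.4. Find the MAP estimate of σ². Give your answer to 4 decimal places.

σ̂²_MAP = 5.3071

Sum of squared deviations about the known mean: SS = (1.3−4)² + (9.3−4)² + (2.6−4)² + (0.4−4)² = 50.3.
The Normal likelihood contributes (σ²)^(−n/2) exp(−SS/(2σ²)), so the posterior is Inverse-Gamma(α + n/2, β + SS/2) = Inverse-Gamma(6, 37.15).
The mode of Inverse-Gamma(a, b) is b/(a+1) = 37.15/7 ≈ 5.3071.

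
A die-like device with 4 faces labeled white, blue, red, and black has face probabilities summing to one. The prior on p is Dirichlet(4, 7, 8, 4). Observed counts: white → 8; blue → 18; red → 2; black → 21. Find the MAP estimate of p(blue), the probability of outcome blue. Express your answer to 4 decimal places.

MAP estimate of p(blue) = 0.3529

The posterior is Dirichlet(αᵢ + nᵢ) = Dirichlet(12, 25, 10, 25).
For a Dirichlet(a₁,…,a_K) with all aᵢ > 1, the mode has j-th component (aⱼ − 1)/(Σaᵢ − K).
Here Σaᵢ = 72 and K = 4, so p(blue) = (25 − 1)/(72 − 4) = 24/68 ≈ 0.3529.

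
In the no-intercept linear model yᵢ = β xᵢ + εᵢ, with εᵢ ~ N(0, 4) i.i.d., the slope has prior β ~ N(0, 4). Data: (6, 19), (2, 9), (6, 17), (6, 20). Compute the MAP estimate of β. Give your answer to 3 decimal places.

β̂_MAP = 3.133

log p(β | y) = −Σ(yᵢ − βxᵢ)²/(2·4) − β²/(2·4) + const.
Setting the derivative to zero: Σxᵢ(yᵢ − βxᵢ)/4 − β/4 = 0, so β = Σxᵢyᵢ / (Σxᵢ² + σ²/τ²).
Σxᵢyᵢ = 6·19 + 2·9 + 6·17 + 6·20 = 354; Σxᵢ² = 112; σ²/τ² = 1.
β̂_MAP = 354 / (112 + 1) = 354/113 ≈ 3.133.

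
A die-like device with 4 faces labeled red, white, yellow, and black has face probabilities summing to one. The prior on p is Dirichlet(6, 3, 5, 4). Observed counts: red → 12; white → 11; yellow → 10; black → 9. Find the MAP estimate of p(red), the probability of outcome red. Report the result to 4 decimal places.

MAP estimate of p(red) = 0.3036

The posterior is Dirichlet(αᵢ + nᵢ) = Dirichlet(18, 14, 15, 13).
For a Dirichlet(a₁,…,a_K) with all aᵢ > 1, the mode has j-th component (aⱼ − 1)/(Σaᵢ − K).
Here Σaᵢ = 60 and K = 4, so p(red) = (18 − 1)/(60 − 4) = 17/56 ≈ 0.3036.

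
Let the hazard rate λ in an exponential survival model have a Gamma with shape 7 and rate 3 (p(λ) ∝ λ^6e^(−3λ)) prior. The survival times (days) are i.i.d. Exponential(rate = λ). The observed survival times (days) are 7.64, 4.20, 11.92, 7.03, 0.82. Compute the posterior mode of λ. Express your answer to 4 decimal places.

The Exponential(rate=λ) likelihood is ∝ λ^n e^(−λΣtᵢ). Here n = 5 and Σtᵢ = 7.64 + 4.20 + 11.92 + 7.03 + 0.82 = 31.61.
Posterior ∝ λ^6e^(−3λ) · λ^5e^(−31.61λ) = λ^11e^(−34.61λ), i.e. Gamma(12, 34.61).
Mode = (a−1)/b = 11/34.61 ≈ 0.3178.

λ̂_MAP = 0.3178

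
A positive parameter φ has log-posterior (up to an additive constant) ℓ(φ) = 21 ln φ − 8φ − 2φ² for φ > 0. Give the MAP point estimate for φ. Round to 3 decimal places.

ℓ'(φ) = 21/φ − 8 − 4φ. Setting this to zero and multiplying by φ: 4φ² + 8φ − 21 = 0.
φ = (−8 + √(8² + 4·4·21)) / (2·4) = (−8 + √400) / 8 = (−8 + 20)/8 = 3/2.
ℓ''(φ) = −21/φ² − 4 < 0, confirming a maximum.

φ̂_MAP = 1.500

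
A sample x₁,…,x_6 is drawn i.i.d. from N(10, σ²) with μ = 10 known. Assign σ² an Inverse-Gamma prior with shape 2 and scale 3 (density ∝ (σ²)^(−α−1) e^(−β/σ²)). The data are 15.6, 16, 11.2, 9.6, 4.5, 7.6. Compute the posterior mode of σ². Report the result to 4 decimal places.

σ̂²_MAP = 9.2475

Sum of squared deviations about the known mean: SS = (15.6−10)² + (16−10)² + (11.2−10)² + (9.6−10)² + (4.5−10)² + (7.6−10)² = 104.97.
The Normal likelihood contributes (σ²)^(−n/2) exp(−SS/(2σ²)), so the posterior is Inverse-Gamma(α + n/2, β + SS/2) = Inverse-Gamma(5, 55.485).
The mode of Inverse-Gamma(a, b) is b/(a+1) = 55.485/6 ≈ 9.2475.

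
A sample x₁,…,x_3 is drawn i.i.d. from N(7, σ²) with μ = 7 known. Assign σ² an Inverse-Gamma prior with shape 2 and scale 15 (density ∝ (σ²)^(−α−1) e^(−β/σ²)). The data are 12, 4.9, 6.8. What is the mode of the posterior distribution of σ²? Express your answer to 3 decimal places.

σ̂²_MAP = 6.606

Sum of squared deviations about the known mean: SS = (12−7)² + (4.9−7)² + (6.8−7)² = 29.45.
The Normal likelihood contributes (σ²)^(−n/2) exp(−SS/(2σ²)), so the posterior is Inverse-Gamma(α + n/2, β + SS/2) = Inverse-Gamma(3.5, 29.725).
The mode of Inverse-Gamma(a, b) is b/(a+1) = 29.725/4.5 ≈ 6.606.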